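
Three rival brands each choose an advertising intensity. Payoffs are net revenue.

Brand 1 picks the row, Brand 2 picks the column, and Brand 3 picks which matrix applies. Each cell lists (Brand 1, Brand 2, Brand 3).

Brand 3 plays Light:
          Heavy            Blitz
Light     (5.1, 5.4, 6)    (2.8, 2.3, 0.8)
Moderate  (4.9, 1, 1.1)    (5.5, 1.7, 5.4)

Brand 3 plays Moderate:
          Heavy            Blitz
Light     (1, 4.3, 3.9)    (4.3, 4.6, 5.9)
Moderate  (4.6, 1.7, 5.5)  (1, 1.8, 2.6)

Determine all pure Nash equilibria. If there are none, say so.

Mark each player's best response to every combination of opponents' strategies; a profile where every player is best-responding is a pure Nash equilibrium.
Brand 1 against (Heavy, Light): payoffs 5.1, 4.9 → best response Light.
Brand 1 against (Heavy, Moderate): payoffs 1, 4.6 → best response Moderate.
Brand 1 against (Blitz, Light): payoffs 2.8, 5.5 → best response Moderate.
Brand 1 against (Blitz, Moderate): payoffs 4.3, 1 → best response Light.
Brand 2 against (Light, Light): payoffs 5.4, 2.3 → best response Heavy.
Brand 2 against (Light, Moderate): payoffs 4.3, 4.6 → best response Blitz.
Brand 2 against (Moderate, Light): payoffs 1, 1.7 → best response Blitz.
Brand 2 against (Moderate, Moderate): payoffs 1.7, 1.8 → best response Blitz.
Brand 3 against (Light, Heavy): payoffs 6, 3.9 → best response Light.
Brand 3 against (Light, Blitz): payoffs 0.8, 5.9 → best response Moderate.
Brand 3 against (Moderate, Heavy): payoffs 1.1, 5.5 → best response Moderate.
Brand 3 against (Moderate, Blitz): payoffs 5.4, 2.6 → best response Light.
Mutual best responses: (Light, Heavy, Light); (Light, Blitz, Moderate); (Moderate, Blitz, Light).

Pure-strategy Nash equilibria: (Light, Heavy, Light) and (Light, Blitz, Moderate) and (Moderate, Blitz, Light)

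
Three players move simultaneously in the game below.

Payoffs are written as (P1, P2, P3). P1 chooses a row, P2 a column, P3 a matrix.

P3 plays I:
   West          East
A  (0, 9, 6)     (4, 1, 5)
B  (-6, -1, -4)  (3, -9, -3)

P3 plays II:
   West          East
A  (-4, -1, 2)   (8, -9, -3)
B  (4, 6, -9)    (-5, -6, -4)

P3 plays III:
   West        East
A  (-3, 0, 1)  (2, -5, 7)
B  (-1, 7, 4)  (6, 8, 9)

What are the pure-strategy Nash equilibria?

For each player, find the best response to each opponent profile; mutual best responses are the pure NE.
P1 against (West, I): payoffs 0, -6 → best response A.
P1 against (West, II): payoffs -4, 4 → best response B.
P1 against (West, III): payoffs -3, -1 → best response B.
P1 against (East, I): payoffs 4, 3 → best response A.
P1 against (East, II): payoffs 8, -5 → best response A.
P1 against (East, III): payoffs 2, 6 → best response B.
P2 against (A, I): payoffs 9, 1 → best response West.
P2 against (A, II): payoffs -1, -9 → best response West.
P2 against (A, III): payoffs 0, -5 → best response West.
P2 against (B, I): payoffs -1, -9 → best response West.
P2 against (B, II): payoffs 6, -6 → best response West.
P2 against (B, III): payoffs 7, 8 → best response East.
P3 against (A, West): payoffs 6, 2, 1 → best response I.
P3 against (A, East): payoffs 5, -3, 7 → best response III.
P3 against (B, West): payoffs -4, -9, 4 → best response III.
P3 against (B, East): payoffs -3, -4, 9 → best response III.
Mutual best responses: (A, West, I); (B, East, III).

Pure-strategy Nash equilibria: (A, West, I), (B, East, III)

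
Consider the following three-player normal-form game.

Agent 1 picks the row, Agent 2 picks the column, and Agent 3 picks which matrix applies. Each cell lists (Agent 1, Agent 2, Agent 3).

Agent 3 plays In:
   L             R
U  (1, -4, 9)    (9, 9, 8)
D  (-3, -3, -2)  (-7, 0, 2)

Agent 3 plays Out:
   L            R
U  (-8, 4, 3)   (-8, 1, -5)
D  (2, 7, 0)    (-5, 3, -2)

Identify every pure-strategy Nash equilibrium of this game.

(U, R, In); (D, L, Out)

Agent 1 against (L, In): payoffs 1, -3 → best response U.
Agent 1 against (L, Out): payoffs -8, 2 → best response D.
Agent 1 against (R, In): payoffs 9, -7 → best response U.
Agent 1 against (R, Out): payoffs -8, -5 → best response D.
Agent 2 against (U, In): payoffs -4, 9 → best response R.
Agent 2 against (U, Out): payoffs 4, 1 → best response L.
Agent 2 against (D, In): payoffs -3, 0 → best response R.
Agent 2 against (D, Out): payoffs 7, 3 → best response L.
Agent 3 against (U, L): payoffs 9, 3 → best response In.
Agent 3 against (U, R): payoffs 8, -5 → best response In.
Agent 3 against (D, L): payoffs -2, 0 → best response Out.
Agent 3 against (D, R): payoffs 2, -2 → best response In.
Mutual best responses: (U, R, In); (D, L, Out).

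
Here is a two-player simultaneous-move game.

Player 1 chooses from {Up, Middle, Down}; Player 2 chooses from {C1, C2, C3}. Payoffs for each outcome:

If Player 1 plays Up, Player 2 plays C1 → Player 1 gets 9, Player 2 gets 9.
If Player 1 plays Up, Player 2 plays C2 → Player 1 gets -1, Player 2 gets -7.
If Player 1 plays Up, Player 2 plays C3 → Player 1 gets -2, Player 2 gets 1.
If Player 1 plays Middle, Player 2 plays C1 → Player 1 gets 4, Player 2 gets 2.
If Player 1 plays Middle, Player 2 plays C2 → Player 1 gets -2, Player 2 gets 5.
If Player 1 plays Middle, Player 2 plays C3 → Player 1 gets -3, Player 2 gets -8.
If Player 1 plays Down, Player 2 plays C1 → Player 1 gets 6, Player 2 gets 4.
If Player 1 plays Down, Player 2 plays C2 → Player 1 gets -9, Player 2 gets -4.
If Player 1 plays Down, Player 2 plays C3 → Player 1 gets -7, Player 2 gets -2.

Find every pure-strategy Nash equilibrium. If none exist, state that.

Pure NE: (Up, C1)

Mark each player's best response to every combination of opponents' strategies; a profile where every player is best-responding is a pure Nash equilibrium.
Player 1 against C1: payoffs 9, 4, 6 → best response Up.
Player 1 against C2: payoffs -1, -2, -9 → best response Up.
Player 1 against C3: payoffs -2, -3, -7 → best response Up.
Player 2 against Up: payoffs 9, -7, 1 → best response C1.
Player 2 against Middle: payoffs 2, 5, -8 → best response C2.
Player 2 against Down: payoffs 4, -4, -2 → best response C1.
Mutual best responses: (Up, C1).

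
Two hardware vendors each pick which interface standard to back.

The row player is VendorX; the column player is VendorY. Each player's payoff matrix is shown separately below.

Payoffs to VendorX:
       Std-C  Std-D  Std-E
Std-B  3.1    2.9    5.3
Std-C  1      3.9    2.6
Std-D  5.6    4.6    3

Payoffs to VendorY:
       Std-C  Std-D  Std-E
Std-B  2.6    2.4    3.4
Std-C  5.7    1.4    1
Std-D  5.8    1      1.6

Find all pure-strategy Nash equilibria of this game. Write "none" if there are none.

The pure Nash equilibria are (Std-B, Std-E) and (Std-D, Std-C).

(Std-B, Std-C): VendorX can switch to Std-D (3.1 → 5.6). Not NE.
(Std-B, Std-D): VendorX can switch to Std-C (2.9 → 3.9). Not NE.
(Std-B, Std-E): VendorX gets 5.3, best alternative 3; VendorY gets 3.4, best alternative 2.6. No profitable deviation — NE.
(Std-C, Std-C): VendorX can switch to Std-B (1 → 3.1). Not NE.
(Std-C, Std-D): VendorX can switch to Std-D (3.9 → 4.6). Not NE.
(Std-C, Std-E): VendorX can switch to Std-B (2.6 → 5.3). Not NE.
(Std-D, Std-C): VendorX gets 5.6, best alternative 3.1; VendorY gets 5.8, best alternative 1.6. No profitable deviation — NE.
(Std-D, Std-D): VendorY can switch to Std-C (1 → 5.8). Not NE.
(Std-D, Std-E): VendorX can switch to Std-B (3 → 5.3). Not NE.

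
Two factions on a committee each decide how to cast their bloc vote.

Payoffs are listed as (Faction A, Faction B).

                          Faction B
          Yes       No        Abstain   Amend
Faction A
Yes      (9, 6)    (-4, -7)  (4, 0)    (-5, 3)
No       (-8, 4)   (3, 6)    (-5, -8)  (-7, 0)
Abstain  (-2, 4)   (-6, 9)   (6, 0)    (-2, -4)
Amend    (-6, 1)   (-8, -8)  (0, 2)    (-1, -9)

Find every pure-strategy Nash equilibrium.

Faction A against Yes: payoffs 9, -8, -2, -6 → best response Yes.
Faction A against No: payoffs -4, 3, -6, -8 → best response No.
Faction A against Abstain: payoffs 4, -5, 6, 0 → best response Abstain.
Faction A against Amend: payoffs -5, -7, -2, -1 → best response Amend.
Faction B against Yes: payoffs 6, -7, 0, 3 → best response Yes.
Faction B against No: payoffs 4, 6, -8, 0 → best response No.
Faction B against Abstain: payoffs 4, 9, 0, -4 → best response No.
Faction B against Amend: payoffs 1, -8, 2, -9 → best response Abstain.
Mutual best responses: (Yes, Yes); (No, No).

Pure-strategy Nash equilibria: (Yes, Yes), (No, No)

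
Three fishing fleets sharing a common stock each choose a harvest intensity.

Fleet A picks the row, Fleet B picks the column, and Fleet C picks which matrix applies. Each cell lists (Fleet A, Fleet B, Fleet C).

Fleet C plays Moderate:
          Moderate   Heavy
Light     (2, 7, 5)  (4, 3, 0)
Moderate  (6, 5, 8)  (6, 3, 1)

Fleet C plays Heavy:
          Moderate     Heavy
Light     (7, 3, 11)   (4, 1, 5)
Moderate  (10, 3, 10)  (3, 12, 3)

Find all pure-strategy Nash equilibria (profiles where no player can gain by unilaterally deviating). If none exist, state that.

This game has no pure Nash equilibrium.

Fleet A against (Moderate, Moderate): payoffs 2, 6 → best response Moderate.
Fleet A against (Moderate, Heavy): payoffs 7, 10 → best response Moderate.
Fleet A against (Heavy, Moderate): payoffs 4, 6 → best response Moderate.
Fleet A against (Heavy, Heavy): payoffs 4, 3 → best response Light.
Fleet B against (Light, Moderate): payoffs 7, 3 → best response Moderate.
Fleet B against (Light, Heavy): payoffs 3, 1 → best response Moderate.
Fleet B against (Moderate, Moderate): payoffs 5, 3 → best response Moderate.
Fleet B against (Moderate, Heavy): payoffs 3, 12 → best response Heavy.
Fleet C against (Light, Moderate): payoffs 5, 11 → best response Heavy.
Fleet C against (Light, Heavy): payoffs 0, 5 → best response Heavy.
Fleet C against (Moderate, Moderate): payoffs 8, 10 → best response Heavy.
Fleet C against (Moderate, Heavy): payoffs 1, 3 → best response Heavy.
No profile is a mutual best response for all players.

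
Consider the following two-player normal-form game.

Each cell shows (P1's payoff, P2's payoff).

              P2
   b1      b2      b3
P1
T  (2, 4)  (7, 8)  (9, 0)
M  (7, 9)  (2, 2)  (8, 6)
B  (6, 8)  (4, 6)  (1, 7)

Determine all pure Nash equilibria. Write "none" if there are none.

Pure-strategy Nash equilibria: (T, b2) and (M, b1)

P1 against b1: payoffs 2, 7, 6 → best response M.
P1 against b2: payoffs 7, 2, 4 → best response T.
P1 against b3: payoffs 9, 8, 1 → best response T.
P2 against T: payoffs 4, 8, 0 → best response b2.
P2 against M: payoffs 9, 2, 6 → best response b1.
P2 against B: payoffs 8, 6, 7 → best response b1.
Mutual best responses: (T, b2); (M, b1).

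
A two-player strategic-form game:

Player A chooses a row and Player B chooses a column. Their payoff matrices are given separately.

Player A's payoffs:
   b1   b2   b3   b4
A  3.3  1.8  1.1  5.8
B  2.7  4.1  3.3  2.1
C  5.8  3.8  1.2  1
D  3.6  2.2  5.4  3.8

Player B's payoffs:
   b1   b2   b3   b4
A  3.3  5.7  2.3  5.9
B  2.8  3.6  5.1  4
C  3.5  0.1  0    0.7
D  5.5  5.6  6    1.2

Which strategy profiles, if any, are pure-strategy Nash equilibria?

(A, b4), (C, b1), (D, b3)

Player A against b1: payoffs 3.3, 2.7, 5.8, 3.6 → best response C.
Player A against b2: payoffs 1.8, 4.1, 3.8, 2.2 → best response B.
Player A against b3: payoffs 1.1, 3.3, 1.2, 5.4 → best response D.
Player A against b4: payoffs 5.8, 2.1, 1, 3.8 → best response A.
Player B against A: payoffs 3.3, 5.7, 2.3, 5.9 → best response b4.
Player B against B: payoffs 2.8, 3.6, 5.1, 4 → best response b3.
Player B against C: payoffs 3.5, 0.1, 0, 0.7 → best response b1.
Player B against D: payoffs 5.5, 5.6, 6, 1.2 → best response b3.
Mutual best responses: (A, b4); (C, b1); (D, b3).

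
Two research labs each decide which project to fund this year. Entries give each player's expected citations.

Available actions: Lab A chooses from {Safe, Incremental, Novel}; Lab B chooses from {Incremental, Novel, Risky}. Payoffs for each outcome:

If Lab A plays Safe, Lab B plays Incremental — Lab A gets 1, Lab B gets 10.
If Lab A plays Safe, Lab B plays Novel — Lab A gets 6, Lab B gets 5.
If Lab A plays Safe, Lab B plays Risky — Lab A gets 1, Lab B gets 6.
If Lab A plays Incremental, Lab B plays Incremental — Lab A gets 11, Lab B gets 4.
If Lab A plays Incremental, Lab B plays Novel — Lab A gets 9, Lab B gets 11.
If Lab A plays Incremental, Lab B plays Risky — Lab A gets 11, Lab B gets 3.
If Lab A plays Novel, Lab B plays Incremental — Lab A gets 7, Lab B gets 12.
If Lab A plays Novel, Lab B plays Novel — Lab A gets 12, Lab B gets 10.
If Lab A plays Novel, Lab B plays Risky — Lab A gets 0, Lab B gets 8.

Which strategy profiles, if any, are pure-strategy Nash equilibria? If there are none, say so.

For each strategy profile, look for a profitable unilateral deviation.
(Safe, Incremental): Lab A can switch to Incremental (1 → 11). Not NE.
(Safe, Novel): Lab A can switch to Incremental (6 → 9). Not NE.
(Safe, Risky): Lab A can switch to Incremental (1 → 11). Not NE.
(Incremental, Incremental): Lab B can switch to Novel (4 → 11). Not NE.
(Incremental, Novel): Lab A can switch to Novel (9 → 12). Not NE.
(Incremental, Risky): Lab B can switch to Incremental (3 → 4). Not NE.
(Novel, Incremental): Lab A can switch to Incremental (7 → 11). Not NE.
(Novel, Novel): Lab B can switch to Incremental (10 → 12). Not NE.
(Novel, Risky): Lab A can switch to Safe (0 → 1). Not NE.

No pure-strategy Nash equilibrium.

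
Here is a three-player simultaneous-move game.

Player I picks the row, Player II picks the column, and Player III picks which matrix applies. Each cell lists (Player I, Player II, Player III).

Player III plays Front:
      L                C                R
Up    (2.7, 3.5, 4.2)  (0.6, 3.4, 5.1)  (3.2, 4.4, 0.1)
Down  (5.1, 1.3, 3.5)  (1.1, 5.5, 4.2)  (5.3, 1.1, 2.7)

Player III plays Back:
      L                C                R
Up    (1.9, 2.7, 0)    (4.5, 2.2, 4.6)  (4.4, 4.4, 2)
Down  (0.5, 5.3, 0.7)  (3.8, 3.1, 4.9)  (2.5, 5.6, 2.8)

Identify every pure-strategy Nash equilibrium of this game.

(Up, R, Back)

For each player, find the best response to each opponent profile; mutual best responses are the pure NE.
Player I against (L, Front): payoffs 2.7, 5.1 → best response Down.
Player I against (L, Back): payoffs 1.9, 0.5 → best response Up.
Player I against (C, Front): payoffs 0.6, 1.1 → best response Down.
Player I against (C, Back): payoffs 4.5, 3.8 → best response Up.
Player I against (R, Front): payoffs 3.2, 5.3 → best response Down.
Player I against (R, Back): payoffs 4.4, 2.5 → best response Up.
Player II against (Up, Front): payoffs 3.5, 3.4, 4.4 → best response R.
Player II against (Up, Back): payoffs 2.7, 2.2, 4.4 → best response R.
Player II against (Down, Front): payoffs 1.3, 5.5, 1.1 → best response C.
Player II against (Down, Back): payoffs 5.3, 3.1, 5.6 → best response R.
Player III against (Up, L): payoffs 4.2, 0 → best response Front.
Player III against (Up, C): payoffs 5.1, 4.6 → best response Front.
Player III against (Up, R): payoffs 0.1, 2 → best response Back.
Player III against (Down, L): payoffs 3.5, 0.7 → best response Front.
Player III against (Down, C): payoffs 4.2, 4.9 → best response Back.
Player III against (Down, R): payoffs 2.7, 2.8 → best response Back.
Mutual best responses: (Up, R, Back).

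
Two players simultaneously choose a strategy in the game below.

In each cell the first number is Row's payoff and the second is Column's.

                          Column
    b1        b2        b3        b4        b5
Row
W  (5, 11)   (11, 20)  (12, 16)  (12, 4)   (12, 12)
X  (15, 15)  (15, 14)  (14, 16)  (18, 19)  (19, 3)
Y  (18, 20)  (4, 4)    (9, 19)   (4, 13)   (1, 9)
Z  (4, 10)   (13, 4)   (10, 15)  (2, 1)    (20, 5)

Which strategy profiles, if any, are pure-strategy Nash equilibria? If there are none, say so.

Pure-strategy Nash equilibria: (X, b4); (Y, b1)

Check each profile: it is a Nash equilibrium iff no player can strictly gain by switching unilaterally.
(W, b1): Row can switch to X (5 → 15). Not NE.
(W, b2): Row can switch to X (11 → 15). Not NE.
(W, b3): Row can switch to X (12 → 14). Not NE.
(W, b4): Row can switch to X (12 → 18). Not NE.
(W, b5): Row can switch to X (12 → 19). Not NE.
(X, b1): Row can switch to Y (15 → 18). Not NE.
(X, b2): Column can switch to b1 (14 → 15). Not NE.
(X, b3): Column can switch to b4 (16 → 19). Not NE.
(X, b4): Row gets 18, best alternative 12; Column gets 19, best alternative 16. No profitable deviation — NE.
(X, b5): Row can switch to Z (19 → 20). Not NE.
(Y, b1): Row gets 18, best alternative 15; Column gets 20, best alternative 19. No profitable deviation — NE.
(Y, b2): Row can switch to W (4 → 11). Not NE.
(The remaining 8 profiles each have a profitable deviation by the same check.)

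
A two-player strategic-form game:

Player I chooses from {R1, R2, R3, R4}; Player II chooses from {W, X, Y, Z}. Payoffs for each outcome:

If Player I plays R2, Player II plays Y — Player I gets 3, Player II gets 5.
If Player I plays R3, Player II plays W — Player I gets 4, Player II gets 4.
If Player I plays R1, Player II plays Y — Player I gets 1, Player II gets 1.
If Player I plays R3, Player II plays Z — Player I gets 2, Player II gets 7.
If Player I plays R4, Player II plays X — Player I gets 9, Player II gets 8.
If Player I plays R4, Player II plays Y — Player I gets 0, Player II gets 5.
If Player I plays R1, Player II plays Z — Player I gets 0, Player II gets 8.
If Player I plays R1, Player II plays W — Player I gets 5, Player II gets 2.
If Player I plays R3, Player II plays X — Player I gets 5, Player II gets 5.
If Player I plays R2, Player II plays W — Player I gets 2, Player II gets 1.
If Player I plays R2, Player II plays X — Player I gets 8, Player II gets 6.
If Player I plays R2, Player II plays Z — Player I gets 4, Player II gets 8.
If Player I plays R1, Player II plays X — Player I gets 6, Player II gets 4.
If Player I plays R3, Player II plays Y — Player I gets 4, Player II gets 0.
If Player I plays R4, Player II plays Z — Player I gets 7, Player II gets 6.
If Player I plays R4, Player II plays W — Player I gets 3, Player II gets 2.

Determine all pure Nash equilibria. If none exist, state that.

(R1, W): Player II can switch to X (2 → 4). Not NE.
(R1, X): Player I can switch to R2 (6 → 8). Not NE.
(R1, Y): Player I can switch to R2 (1 → 3). Not NE.
(R1, Z): Player I can switch to R2 (0 → 4). Not NE.
(R2, W): Player I can switch to R1 (2 → 5). Not NE.
(R2, X): Player I can switch to R4 (8 → 9). Not NE.
(R2, Y): Player I can switch to R3 (3 → 4). Not NE.
(R2, Z): Player I can switch to R4 (4 → 7). Not NE.
(R4, X): Player I gets 9, best alternative 8; Player II gets 8, best alternative 6. No profitable deviation — NE.
(The remaining 7 profiles each have a profitable deviation by the same check.)

(R4, X)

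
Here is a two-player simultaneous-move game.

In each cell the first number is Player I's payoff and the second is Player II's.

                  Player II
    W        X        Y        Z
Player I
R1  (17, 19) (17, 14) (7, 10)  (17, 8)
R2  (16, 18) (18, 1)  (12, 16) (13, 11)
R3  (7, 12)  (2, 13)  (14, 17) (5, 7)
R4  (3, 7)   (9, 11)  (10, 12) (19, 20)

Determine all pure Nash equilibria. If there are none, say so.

For each player, find the best response to each opponent profile; mutual best responses are the pure NE.
Player I against W: payoffs 17, 16, 7, 3 → best response R1.
Player I against X: payoffs 17, 18, 2, 9 → best response R2.
Player I against Y: payoffs 7, 12, 14, 10 → best response R3.
Player I against Z: payoffs 17, 13, 5, 19 → best response R4.
Player II against R1: payoffs 19, 14, 10, 8 → best response W.
Player II against R2: payoffs 18, 1, 16, 11 → best response W.
Player II against R3: payoffs 12, 13, 17, 7 → best response Y.
Player II against R4: payoffs 7, 11, 12, 20 → best response Z.
Mutual best responses: (R1, W); (R3, Y); (R4, Z).

The pure Nash equilibria are (R1, W) and (R3, Y) and (R4, Z).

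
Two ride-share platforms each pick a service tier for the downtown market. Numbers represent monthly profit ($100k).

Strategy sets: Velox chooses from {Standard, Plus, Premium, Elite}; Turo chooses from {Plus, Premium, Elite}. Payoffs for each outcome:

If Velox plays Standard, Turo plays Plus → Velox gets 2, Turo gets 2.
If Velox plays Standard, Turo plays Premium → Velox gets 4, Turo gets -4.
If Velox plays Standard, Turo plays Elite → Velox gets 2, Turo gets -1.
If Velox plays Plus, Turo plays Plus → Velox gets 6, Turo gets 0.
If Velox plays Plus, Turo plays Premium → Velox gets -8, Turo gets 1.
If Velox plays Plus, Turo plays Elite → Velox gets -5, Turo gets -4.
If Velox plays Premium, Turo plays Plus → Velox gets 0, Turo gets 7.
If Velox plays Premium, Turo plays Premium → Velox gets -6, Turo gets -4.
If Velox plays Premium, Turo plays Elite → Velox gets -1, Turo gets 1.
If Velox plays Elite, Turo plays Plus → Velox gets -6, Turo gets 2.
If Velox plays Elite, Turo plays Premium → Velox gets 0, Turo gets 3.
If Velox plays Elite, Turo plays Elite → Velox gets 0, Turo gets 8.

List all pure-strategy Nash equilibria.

Check each profile: it is a Nash equilibrium iff no player can strictly gain by switching unilaterally.
(Standard, Plus): Velox can switch to Plus (2 → 6). Not NE.
(Standard, Premium): Turo can switch to Plus (-4 → 2). Not NE.
(Standard, Elite): Turo can switch to Plus (-1 → 2). Not NE.
(Plus, Plus): Turo can switch to Premium (0 → 1). Not NE.
(Plus, Premium): Velox can switch to Standard (-8 → 4). Not NE.
(Plus, Elite): Velox can switch to Standard (-5 → 2). Not NE.
(Premium, Plus): Velox can switch to Standard (0 → 2). Not NE.
(Premium, Premium): Velox can switch to Standard (-6 → 4). Not NE.
(The remaining 4 profiles each have a profitable deviation by the same check.)

none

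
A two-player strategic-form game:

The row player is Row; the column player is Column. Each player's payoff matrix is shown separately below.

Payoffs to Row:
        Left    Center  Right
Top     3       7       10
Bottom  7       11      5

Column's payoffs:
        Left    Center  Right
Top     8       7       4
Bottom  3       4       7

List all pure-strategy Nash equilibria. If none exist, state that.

There is no pure-strategy Nash equilibrium.

(Top, Left): Row can switch to Bottom (3 → 7). Not NE.
(Top, Center): Row can switch to Bottom (7 → 11). Not NE.
(Top, Right): Column can switch to Left (4 → 8). Not NE.
(Bottom, Left): Column can switch to Center (3 → 4). Not NE.
(Bottom, Center): Column can switch to Right (4 → 7). Not NE.
(Bottom, Right): Row can switch to Top (5 → 10). Not NE.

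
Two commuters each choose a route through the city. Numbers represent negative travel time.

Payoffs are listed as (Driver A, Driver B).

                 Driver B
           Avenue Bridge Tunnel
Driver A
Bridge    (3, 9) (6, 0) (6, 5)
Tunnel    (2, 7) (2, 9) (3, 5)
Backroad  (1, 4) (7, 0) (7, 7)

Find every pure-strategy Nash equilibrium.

(Bridge, Avenue): Driver A gets 3, best alternative 2; Driver B gets 9, best alternative 5. No profitable deviation — NE.
(Bridge, Bridge): Driver A can switch to Backroad (6 → 7). Not NE.
(Bridge, Tunnel): Driver A can switch to Backroad (6 → 7). Not NE.
(Tunnel, Avenue): Driver A can switch to Bridge (2 → 3). Not NE.
(Tunnel, Bridge): Driver A can switch to Bridge (2 → 6). Not NE.
(Tunnel, Tunnel): Driver A can switch to Bridge (3 → 6). Not NE.
(Backroad, Avenue): Driver A can switch to Bridge (1 → 3). Not NE.
(Backroad, Bridge): Driver B can switch to Avenue (0 → 4). Not NE.
(Backroad, Tunnel): Driver A gets 7, best alternative 6; Driver B gets 7, best alternative 4. No profitable deviation — NE.

The pure Nash equilibria are (Bridge, Avenue) and (Backroad, Tunnel).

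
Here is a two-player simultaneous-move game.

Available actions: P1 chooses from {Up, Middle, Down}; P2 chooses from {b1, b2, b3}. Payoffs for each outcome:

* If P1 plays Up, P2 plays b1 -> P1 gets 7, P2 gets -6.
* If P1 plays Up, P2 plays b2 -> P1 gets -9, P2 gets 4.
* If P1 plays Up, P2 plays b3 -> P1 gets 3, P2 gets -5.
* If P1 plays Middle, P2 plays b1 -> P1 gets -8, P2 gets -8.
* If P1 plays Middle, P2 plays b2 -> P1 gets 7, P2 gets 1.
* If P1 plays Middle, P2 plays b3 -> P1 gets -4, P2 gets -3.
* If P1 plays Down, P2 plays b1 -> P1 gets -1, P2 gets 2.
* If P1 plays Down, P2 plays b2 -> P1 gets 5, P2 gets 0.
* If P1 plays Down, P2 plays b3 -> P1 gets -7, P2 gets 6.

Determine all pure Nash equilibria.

(Up, b1): P2 can switch to b2 (-6 → 4). Not NE.
(Up, b2): P1 can switch to Middle (-9 → 7). Not NE.
(Up, b3): P2 can switch to b2 (-5 → 4). Not NE.
(Middle, b1): P1 can switch to Up (-8 → 7). Not NE.
(Middle, b2): P1 gets 7, best alternative 5; P2 gets 1, best alternative -3. No profitable deviation — NE.
(Middle, b3): P1 can switch to Up (-4 → 3). Not NE.
(Down, b1): P1 can switch to Up (-1 → 7). Not NE.
(Down, b2): P1 can switch to Middle (5 → 7). Not NE.
(Down, b3): P1 can switch to Up (-7 → 3). Not NE.

The unique pure-strategy Nash equilibrium is (Middle, b2).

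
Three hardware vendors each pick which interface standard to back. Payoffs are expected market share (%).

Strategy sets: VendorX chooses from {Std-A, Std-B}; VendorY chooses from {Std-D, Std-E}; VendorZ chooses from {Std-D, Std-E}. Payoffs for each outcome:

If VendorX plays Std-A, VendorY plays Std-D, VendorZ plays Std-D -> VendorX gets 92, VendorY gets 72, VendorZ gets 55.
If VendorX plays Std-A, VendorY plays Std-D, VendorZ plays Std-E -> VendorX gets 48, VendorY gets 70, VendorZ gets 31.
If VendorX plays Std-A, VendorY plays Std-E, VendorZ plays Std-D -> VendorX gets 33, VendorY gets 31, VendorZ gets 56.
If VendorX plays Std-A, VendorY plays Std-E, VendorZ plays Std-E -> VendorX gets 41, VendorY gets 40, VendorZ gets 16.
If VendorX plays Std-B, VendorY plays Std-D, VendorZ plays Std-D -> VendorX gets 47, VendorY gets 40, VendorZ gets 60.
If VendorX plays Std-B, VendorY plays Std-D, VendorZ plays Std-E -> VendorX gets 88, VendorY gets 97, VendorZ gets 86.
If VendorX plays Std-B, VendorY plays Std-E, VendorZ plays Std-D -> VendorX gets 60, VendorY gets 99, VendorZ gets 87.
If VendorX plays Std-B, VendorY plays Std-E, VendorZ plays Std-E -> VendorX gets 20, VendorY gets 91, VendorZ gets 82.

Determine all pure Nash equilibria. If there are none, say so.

The pure Nash equilibria are (Std-A, Std-D, Std-D) and (Std-B, Std-D, Std-E) and (Std-B, Std-E, Std-D).

VendorX against (Std-D, Std-D): payoffs 92, 47 → best response Std-A.
VendorX against (Std-D, Std-E): payoffs 48, 88 → best response Std-B.
VendorX against (Std-E, Std-D): payoffs 33, 60 → best response Std-B.
VendorX against (Std-E, Std-E): payoffs 41, 20 → best response Std-A.
VendorY against (Std-A, Std-D): payoffs 72, 31 → best response Std-D.
VendorY against (Std-A, Std-E): payoffs 70, 40 → best response Std-D.
VendorY against (Std-B, Std-D): payoffs 40, 99 → best response Std-E.
VendorY against (Std-B, Std-E): payoffs 97, 91 → best response Std-D.
VendorZ against (Std-A, Std-D): payoffs 55, 31 → best response Std-D.
VendorZ against (Std-A, Std-E): payoffs 56, 16 → best response Std-D.
VendorZ against (Std-B, Std-D): payoffs 60, 86 → best response Std-E.
VendorZ against (Std-B, Std-E): payoffs 87, 82 → best response Std-D.
Mutual best responses: (Std-A, Std-D, Std-D); (Std-B, Std-D, Std-E); (Std-B, Std-E, Std-D).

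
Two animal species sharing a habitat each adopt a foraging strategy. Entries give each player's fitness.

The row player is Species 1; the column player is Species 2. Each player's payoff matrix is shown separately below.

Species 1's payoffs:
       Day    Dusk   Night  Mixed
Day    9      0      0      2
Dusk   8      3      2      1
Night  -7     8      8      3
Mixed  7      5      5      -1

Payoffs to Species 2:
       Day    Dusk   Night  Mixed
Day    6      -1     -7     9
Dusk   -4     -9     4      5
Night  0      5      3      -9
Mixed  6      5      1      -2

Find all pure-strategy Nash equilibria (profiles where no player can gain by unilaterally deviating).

Species 1 against Day: payoffs 9, 8, -7, 7 → best response Day.
Species 1 against Dusk: payoffs 0, 3, 8, 5 → best response Night.
Species 1 against Night: payoffs 0, 2, 8, 5 → best response Night.
Species 1 against Mixed: payoffs 2, 1, 3, -1 → best response Night.
Species 2 against Day: payoffs 6, -1, -7, 9 → best response Mixed.
Species 2 against Dusk: payoffs -4, -9, 4, 5 → best response Mixed.
Species 2 against Night: payoffs 0, 5, 3, -9 → best response Dusk.
Species 2 against Mixed: payoffs 6, 5, 1, -2 → best response Day.
Mutual best responses: (Night, Dusk).

Pure NE: (Night, Dusk)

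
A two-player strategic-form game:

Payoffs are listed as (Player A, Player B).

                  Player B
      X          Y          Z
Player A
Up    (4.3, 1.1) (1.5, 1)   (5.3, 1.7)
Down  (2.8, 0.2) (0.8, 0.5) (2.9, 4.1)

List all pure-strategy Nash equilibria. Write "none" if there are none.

Player A against X: payoffs 4.3, 2.8 → best response Up.
Player A against Y: payoffs 1.5, 0.8 → best response Up.
Player A against Z: payoffs 5.3, 2.9 → best response Up.
Player B against Up: payoffs 1.1, 1, 1.7 → best response Z.
Player B against Down: payoffs 0.2, 0.5, 4.1 → best response Z.
Mutual best responses: (Up, Z).

The unique pure-strategy Nash equilibrium is (Up, Z).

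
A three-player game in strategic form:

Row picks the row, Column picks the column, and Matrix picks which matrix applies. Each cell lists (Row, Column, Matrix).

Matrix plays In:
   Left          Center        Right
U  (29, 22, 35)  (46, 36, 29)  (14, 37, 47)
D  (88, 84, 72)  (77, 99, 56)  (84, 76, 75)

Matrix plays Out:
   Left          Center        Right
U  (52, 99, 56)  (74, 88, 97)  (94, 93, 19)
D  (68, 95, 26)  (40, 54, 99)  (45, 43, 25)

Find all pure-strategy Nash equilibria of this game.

(U, Left, In): Row can switch to D (29 → 88). Not NE.
(U, Left, Out): Row can switch to D (52 → 68). Not NE.
(U, Center, In): Row can switch to D (46 → 77). Not NE.
(U, Center, Out): Column can switch to Left (88 → 99). Not NE.
(U, Right, In): Row can switch to D (14 → 84). Not NE.
(U, Right, Out): Column can switch to Left (93 → 99). Not NE.
(D, Left, In): Column can switch to Center (84 → 99). Not NE.
(D, Left, Out): Matrix can switch to In (26 → 72). Not NE.
(The remaining 4 profiles each have a profitable deviation by the same check.)

This game has no pure Nash equilibrium.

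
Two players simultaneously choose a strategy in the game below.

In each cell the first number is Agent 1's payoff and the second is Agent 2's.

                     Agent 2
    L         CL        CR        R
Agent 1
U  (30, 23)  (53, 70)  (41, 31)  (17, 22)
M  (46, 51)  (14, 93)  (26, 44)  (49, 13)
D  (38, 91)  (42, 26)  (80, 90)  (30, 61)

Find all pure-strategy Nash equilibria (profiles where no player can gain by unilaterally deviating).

Mark each player's best response to every combination of opponents' strategies; a profile where every player is best-responding is a pure Nash equilibrium.
Agent 1 against L: payoffs 30, 46, 38 → best response M.
Agent 1 against CL: payoffs 53, 14, 42 → best response U.
Agent 1 against CR: payoffs 41, 26, 80 → best response D.
Agent 1 against R: payoffs 17, 49, 30 → best response M.
Agent 2 against U: payoffs 23, 70, 31, 22 → best response CL.
Agent 2 against M: payoffs 51, 93, 44, 13 → best response CL.
Agent 2 against D: payoffs 91, 26, 90, 61 → best response L.
Mutual best responses: (U, CL).

(U, CL)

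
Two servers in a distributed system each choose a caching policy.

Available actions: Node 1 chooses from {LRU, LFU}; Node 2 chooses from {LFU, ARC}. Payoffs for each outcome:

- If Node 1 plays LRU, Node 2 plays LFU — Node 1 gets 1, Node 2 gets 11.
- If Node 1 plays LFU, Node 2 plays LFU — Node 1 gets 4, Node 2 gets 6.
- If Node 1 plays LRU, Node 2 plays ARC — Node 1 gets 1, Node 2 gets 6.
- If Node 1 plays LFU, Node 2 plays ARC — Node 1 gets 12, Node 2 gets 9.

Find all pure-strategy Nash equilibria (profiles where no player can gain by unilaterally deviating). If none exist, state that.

Node 1 against LFU: payoffs 1, 4 → best response LFU.
Node 1 against ARC: payoffs 1, 12 → best response LFU.
Node 2 against LRU: payoffs 11, 6 → best response LFU.
Node 2 against LFU: payoffs 6, 9 → best response ARC.
Mutual best responses: (LFU, ARC).

The unique pure-strategy Nash equilibrium is (LFU, ARC).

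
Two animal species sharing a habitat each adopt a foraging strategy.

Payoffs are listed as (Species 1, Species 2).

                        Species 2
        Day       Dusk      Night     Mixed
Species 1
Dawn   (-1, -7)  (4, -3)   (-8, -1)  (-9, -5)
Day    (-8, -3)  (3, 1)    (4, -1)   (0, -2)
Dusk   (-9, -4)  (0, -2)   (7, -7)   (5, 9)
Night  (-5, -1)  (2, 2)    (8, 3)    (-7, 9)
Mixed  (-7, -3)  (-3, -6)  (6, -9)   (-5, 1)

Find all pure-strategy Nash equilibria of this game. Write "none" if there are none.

(Dawn, Day): Species 2 can switch to Dusk (-7 → -3). Not NE.
(Dawn, Dusk): Species 2 can switch to Night (-3 → -1). Not NE.
(Dawn, Night): Species 1 can switch to Day (-8 → 4). Not NE.
(Dawn, Mixed): Species 1 can switch to Day (-9 → 0). Not NE.
(Day, Day): Species 1 can switch to Dawn (-8 → -1). Not NE.
(Day, Dusk): Species 1 can switch to Dawn (3 → 4). Not NE.
(Day, Night): Species 1 can switch to Dusk (4 → 7). Not NE.
(Day, Mixed): Species 1 can switch to Dusk (0 → 5). Not NE.
(Dusk, Day): Species 1 can switch to Dawn (-9 → -1). Not NE.
(Dusk, Dusk): Species 1 can switch to Dawn (0 → 4). Not NE.
(Dusk, Mixed): Species 1 gets 5, best alternative 0; Species 2 gets 9, best alternative -2. No profitable deviation — NE.
(The remaining 9 profiles each have a profitable deviation by the same check.)

(Dusk, Mixed)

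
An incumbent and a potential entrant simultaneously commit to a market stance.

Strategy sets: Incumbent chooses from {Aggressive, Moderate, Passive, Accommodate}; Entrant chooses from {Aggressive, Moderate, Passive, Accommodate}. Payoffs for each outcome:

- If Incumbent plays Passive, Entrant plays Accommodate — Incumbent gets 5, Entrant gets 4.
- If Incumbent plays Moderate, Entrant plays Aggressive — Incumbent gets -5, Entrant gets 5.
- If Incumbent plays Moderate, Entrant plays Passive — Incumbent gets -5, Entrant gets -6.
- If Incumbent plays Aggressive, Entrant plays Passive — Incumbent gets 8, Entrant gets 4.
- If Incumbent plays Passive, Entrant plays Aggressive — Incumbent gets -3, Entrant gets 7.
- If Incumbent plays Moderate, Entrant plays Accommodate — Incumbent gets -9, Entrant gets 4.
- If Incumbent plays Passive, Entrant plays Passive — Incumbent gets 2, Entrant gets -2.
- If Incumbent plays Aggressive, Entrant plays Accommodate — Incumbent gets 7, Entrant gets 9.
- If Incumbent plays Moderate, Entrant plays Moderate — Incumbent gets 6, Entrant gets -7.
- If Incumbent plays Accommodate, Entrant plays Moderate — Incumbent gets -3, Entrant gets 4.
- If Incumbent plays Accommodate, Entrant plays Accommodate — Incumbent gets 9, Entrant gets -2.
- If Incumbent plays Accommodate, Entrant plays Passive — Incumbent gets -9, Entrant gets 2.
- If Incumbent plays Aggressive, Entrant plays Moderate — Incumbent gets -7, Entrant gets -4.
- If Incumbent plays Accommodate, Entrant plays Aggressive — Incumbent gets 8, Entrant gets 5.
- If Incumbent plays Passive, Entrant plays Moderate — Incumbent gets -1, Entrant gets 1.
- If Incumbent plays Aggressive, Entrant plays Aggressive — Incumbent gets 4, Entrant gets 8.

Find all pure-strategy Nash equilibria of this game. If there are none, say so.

(Accommodate, Aggressive)

For each strategy profile, look for a profitable unilateral deviation.
(Aggressive, Aggressive): Incumbent can switch to Accommodate (4 → 8). Not NE.
(Aggressive, Moderate): Incumbent can switch to Moderate (-7 → 6). Not NE.
(Aggressive, Passive): Entrant can switch to Aggressive (4 → 8). Not NE.
(Aggressive, Accommodate): Incumbent can switch to Accommodate (7 → 9). Not NE.
(Moderate, Aggressive): Incumbent can switch to Aggressive (-5 → 4). Not NE.
(Moderate, Moderate): Entrant can switch to Aggressive (-7 → 5). Not NE.
(Moderate, Passive): Incumbent can switch to Aggressive (-5 → 8). Not NE.
(Moderate, Accommodate): Incumbent can switch to Aggressive (-9 → 7). Not NE.
(Accommodate, Aggressive): Incumbent gets 8, best alternative 4; Entrant gets 5, best alternative 4. No profitable deviation — NE.
(The remaining 7 profiles each have a profitable deviation by the same check.)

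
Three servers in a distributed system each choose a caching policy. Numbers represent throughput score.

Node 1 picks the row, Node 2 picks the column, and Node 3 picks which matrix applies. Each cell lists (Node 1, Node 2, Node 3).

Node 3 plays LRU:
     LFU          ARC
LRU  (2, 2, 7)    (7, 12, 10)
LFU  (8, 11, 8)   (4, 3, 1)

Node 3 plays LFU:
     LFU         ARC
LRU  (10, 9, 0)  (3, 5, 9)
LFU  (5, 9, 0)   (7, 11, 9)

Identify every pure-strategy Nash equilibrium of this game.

Pure-strategy Nash equilibria: (LRU, ARC, LRU), (LFU, LFU, LRU), (LFU, ARC, LFU)

For each strategy profile, look for a profitable unilateral deviation.
(LRU, LFU, LRU): Node 1 can switch to LFU (2 → 8). Not NE.
(LRU, LFU, LFU): Node 3 can switch to LRU (0 → 7). Not NE.
(LRU, ARC, LRU): Node 1 gets 7, best alternative 4; Node 2 gets 12, best alternative 2; Node 3 gets 10, best alternative 9. No profitable deviation — NE.
(LRU, ARC, LFU): Node 1 can switch to LFU (3 → 7). Not NE.
(LFU, LFU, LRU): Node 1 gets 8, best alternative 2; Node 2 gets 11, best alternative 3; Node 3 gets 8, best alternative 0. No profitable deviation — NE.
(LFU, LFU, LFU): Node 1 can switch to LRU (5 → 10). Not NE.
(LFU, ARC, LRU): Node 1 can switch to LRU (4 → 7). Not NE.
(LFU, ARC, LFU): Node 1 gets 7, best alternative 3; Node 2 gets 11, best alternative 9; Node 3 gets 9, best alternative 1. No profitable deviation — NE.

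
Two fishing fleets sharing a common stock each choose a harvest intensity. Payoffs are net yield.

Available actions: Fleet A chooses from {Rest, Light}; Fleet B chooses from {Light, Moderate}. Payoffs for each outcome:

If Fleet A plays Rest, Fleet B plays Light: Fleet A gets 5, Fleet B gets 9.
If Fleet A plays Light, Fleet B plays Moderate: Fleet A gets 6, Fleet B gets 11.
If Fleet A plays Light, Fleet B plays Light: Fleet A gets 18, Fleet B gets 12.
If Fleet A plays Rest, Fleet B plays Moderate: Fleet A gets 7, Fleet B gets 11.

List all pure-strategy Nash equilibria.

(Rest, Light): Fleet A can switch to Light (5 → 18). Not NE.
(Rest, Moderate): Fleet A gets 7, best alternative 6; Fleet B gets 11, best alternative 9. No profitable deviation — NE.
(Light, Light): Fleet A gets 18, best alternative 5; Fleet B gets 12, best alternative 11. No profitable deviation — NE.
(Light, Moderate): Fleet A can switch to Rest (6 → 7). Not NE.

(Rest, Moderate); (Light, Light)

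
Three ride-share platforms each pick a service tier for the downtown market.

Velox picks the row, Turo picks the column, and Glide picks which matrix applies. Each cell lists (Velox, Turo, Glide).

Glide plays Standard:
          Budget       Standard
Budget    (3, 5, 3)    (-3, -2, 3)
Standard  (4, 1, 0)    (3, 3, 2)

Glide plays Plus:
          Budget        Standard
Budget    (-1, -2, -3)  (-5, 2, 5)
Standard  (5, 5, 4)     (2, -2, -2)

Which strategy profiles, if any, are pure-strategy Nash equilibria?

For each player, find the best response to each opponent profile; mutual best responses are the pure NE.
Velox against (Budget, Standard): payoffs 3, 4 → best response Standard.
Velox against (Budget, Plus): payoffs -1, 5 → best response Standard.
Velox against (Standard, Standard): payoffs -3, 3 → best response Standard.
Velox against (Standard, Plus): payoffs -5, 2 → best response Standard.
Turo against (Budget, Standard): payoffs 5, -2 → best response Budget.
Turo against (Budget, Plus): payoffs -2, 2 → best response Standard.
Turo against (Standard, Standard): payoffs 1, 3 → best response Standard.
Turo against (Standard, Plus): payoffs 5, -2 → best response Budget.
Glide against (Budget, Budget): payoffs 3, -3 → best response Standard.
Glide against (Budget, Standard): payoffs 3, 5 → best response Plus.
Glide against (Standard, Budget): payoffs 0, 4 → best response Plus.
Glide against (Standard, Standard): payoffs 2, -2 → best response Standard.
Mutual best responses: (Standard, Budget, Plus); (Standard, Standard, Standard).

(Standard, Budget, Plus) and (Standard, Standard, Standard)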